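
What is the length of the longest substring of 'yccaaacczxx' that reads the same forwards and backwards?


Scanning 'yccaaacczxx' for palindromic substrings.
Substring at positions 1-7: 'ccaaacc'.
Check: reverse('ccaaacc') = 'ccaaacc' -> palindrome confirmed.
Neighbouring characters ('y' / 'z') break symmetry, so it cannot extend further.
No longer palindromic substring exists; longest length = 7

7


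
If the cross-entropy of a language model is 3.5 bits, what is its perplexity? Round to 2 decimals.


Perplexity formula: PP = 2^H
H = 3.5
PP = 2^3.5
Decompose: 2^3.5 = 2^3 * 2^0.5 = 2^3 * sqrt(2)
2^3 = 8, sqrt(2) ~ 1.4142136
PP ~ 8 * 1.4142136 = 11.3137088
Rounded to 2 decimals: 11.31

11.31


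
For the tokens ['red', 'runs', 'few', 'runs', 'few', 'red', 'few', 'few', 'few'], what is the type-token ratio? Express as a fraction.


Tokens: 9
Unique types: ('few', 'red', 'runs') = 3
TTR = 3/9
Simplify: divide both by 3 -> 1/3
TTR = 1/3

1/3


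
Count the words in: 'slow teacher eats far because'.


Counting words by splitting on spaces:
  Word 1: 'slow'
  Word 2: 'teacher'
  Word 3: 'eats'
  Word 4: 'far'
  Word 5: 'because'
Total words: 5

5


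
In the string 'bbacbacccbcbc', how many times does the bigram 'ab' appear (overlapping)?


Scanning 'bbacbacccbcbc' for bigram 'ab':
  Position 0: 'bb' -> no
  Position 1: 'ba' -> no
  Position 2: 'ac' -> no
  Position 3: 'cb' -> no
  Position 4: 'ba' -> no
  Position 5: 'ac' -> no
  Position 6: 'cc' -> no
  Position 7: 'cc' -> no
  Position 8: 'cb' -> no
  Position 9: 'bc' -> no
  Position 10: 'cb' -> no
  Position 11: 'bc' -> no
Total matches: 0

0


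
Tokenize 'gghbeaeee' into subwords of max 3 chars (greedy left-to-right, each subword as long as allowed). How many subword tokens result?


'gghbeaeee' has 9 characters.
Chunking with max size 3:
  Chunk 1: 'ggh' (positions 0-2)
  Chunk 2: 'bea' (positions 3-5)
  Chunk 3: 'eee' (positions 6-8)
Total chunks: ceil(9 / 3) = 3

3


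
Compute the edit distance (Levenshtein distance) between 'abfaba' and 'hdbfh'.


Building DP table for s1='abfaba' (len 6) and s2='hdbfh' (len 5):
       h  d  b  f  h
    0  1  2  3  4  5
  a 1  1  2  3  4  5
  b 2  2  2  2  3  4
  f 3  3  3  3  2  3
  a 4  4  4  4  3  3
  b 5  5  5  4  4  4
  a 6  6  6  5  5  5
Edit distance = dp[6][5] = 5

5


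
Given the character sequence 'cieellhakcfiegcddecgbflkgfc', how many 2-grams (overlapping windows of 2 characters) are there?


String 'cieellhakcfiegcddecgbflkgfc' has length L = 27.
Number of overlapping n-grams = L - n + 1
Substituting: 27 - 2 + 1 = 26

26


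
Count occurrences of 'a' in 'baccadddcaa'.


Scanning 'baccadddcaa' for 'a':
  Position 1: 'a' -> MATCH (count: 1)
  Position 4: 'a' -> MATCH (count: 2)
  Position 9: 'a' -> MATCH (count: 3)
  Position 10: 'a' -> MATCH (count: 4)
Total occurrences of 'a': 4

4


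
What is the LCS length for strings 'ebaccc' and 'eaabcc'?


DP table for LCS of 'ebaccc' and 'eaabcc':
       e  a  a  b  c  c
    0  0  0  0  0  0  0
  e 0  1  1  1  1  1  1
  b 0  1  1  1  2  2  2
  a 0  1  2  2  2  2  2
  c 0  1  2  2  2  3  3
  c 0  1  2  2  2  3  4
  c 0  1  2  2  2  3  4
LCS: 'ebcc'
LCS length = 4

4


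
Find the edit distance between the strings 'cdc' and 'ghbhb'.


Building DP table for s1='cdc' (len 3) and s2='ghbhb' (len 5):
       g  h  b  h  b
    0  1  2  3  4  5
  c 1  1  2  3  4  5
  d 2  2  2  3  4  5
  c 3  3  3  3  4  5
Edit distance = dp[3][5] = 5

5


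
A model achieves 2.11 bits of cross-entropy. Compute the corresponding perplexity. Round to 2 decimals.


Perplexity formula: PP = 2^H
H = 2.11
PP = 2^2.11
Decompose: 2^2.11 = 2^2 * 2^0.11
2^2 = 4, 2^0.11 ~ 1.0792282
PP ~ 4 * 1.0792282 = 4.3169128
Rounded to 2 decimals: 4.32

4.32


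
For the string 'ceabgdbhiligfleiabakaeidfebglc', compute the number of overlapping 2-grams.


String 'ceabgdbhiligfleiabakaeidfebglc' has length L = 30.
Number of overlapping n-grams = L - n + 1
Substituting: 30 - 2 + 1 = 29

29


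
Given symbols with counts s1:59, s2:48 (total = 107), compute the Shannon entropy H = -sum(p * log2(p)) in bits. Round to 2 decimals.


Computing entropy H = -sum(p_i * log2(p_i)):
  s1: p = 59/107 = 0.5514, -p*log2(p) = 0.4736
  s2: p = 48/107 = 0.4486, -p*log2(p) = 0.5188
H = sum of terms = 0.9924
Rounded to 2 decimals: 0.99

0.99


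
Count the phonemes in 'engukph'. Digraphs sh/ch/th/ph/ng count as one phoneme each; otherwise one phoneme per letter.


Parsing 'engukph' greedily, digraphs first:
  'e' -> vowel phoneme (phonemes so far: 1)
  'ng' -> digraph (1 consonant phoneme) (phonemes so far: 2)
  'u' -> vowel phoneme (phonemes so far: 3)
  'k' -> consonant phoneme (phonemes so far: 4)
  'ph' -> digraph (1 consonant phoneme) (phonemes so far: 5)
Total phonemes: 5

5


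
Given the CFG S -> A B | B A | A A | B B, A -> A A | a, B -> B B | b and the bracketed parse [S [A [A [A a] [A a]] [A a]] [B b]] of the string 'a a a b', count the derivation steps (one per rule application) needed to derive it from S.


Every bracketed nonterminal node [X ...] in the tree is produced by exactly one rule application.
Reading the tree off as a leftmost derivation:
  Step 1: S  =>  A B   (applied S -> A B)
  Step 2: A B  =>  A A B   (applied A -> A A)
  Step 3: A A B  =>  A A A B   (applied A -> A A)
  Step 4: A A A B  =>  a A A B   (applied A -> a)
  Step 5: a A A B  =>  a a A B   (applied A -> a)
  Step 6: a a A B  =>  a a a B   (applied A -> a)
  Step 7: a a a B  =>  a a a b   (applied B -> b)
Final yield: a a a b
Total rewrite steps: 7

7


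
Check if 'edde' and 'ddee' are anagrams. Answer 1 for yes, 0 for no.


Sort characters of 'edde': 'ddee'
Sort characters of 'ddee': 'ddee'
Sorted forms match -> they ARE anagrams
Result: 1

1


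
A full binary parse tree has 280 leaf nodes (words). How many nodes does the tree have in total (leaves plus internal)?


Leaf nodes (terminals): 280
Internal nodes = n - 1 = 280 - 1 = 279
Total = leaves + internal = 280 + 279 = 559

559


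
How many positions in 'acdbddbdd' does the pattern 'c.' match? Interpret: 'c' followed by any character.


Pattern: c. means 'c' followed by any character.
Scanning 'acdbddbdd' position-by-position:
  Pos 0: window 'ac' -> no
  Pos 1: window 'cd' -> MATCH
  Pos 2: window 'db' -> no
  Pos 3: window 'bd' -> no
  Pos 4: window 'dd' -> no
  Pos 5: window 'db' -> no
  Pos 6: window 'bd' -> no
  Pos 7: window 'dd' -> no
  Pos 8: window 'd' -> no
Total matches: 1

1


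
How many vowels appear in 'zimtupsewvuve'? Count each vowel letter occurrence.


Scanning each character of 'zimtupsewvuve':
  Position 1: 'z' -> consonant (running count: 0)
  Position 2: 'i' -> vowel (running count: 1)
  Position 3: 'm' -> consonant (running count: 1)
  Position 4: 't' -> consonant (running count: 1)
  Position 5: 'u' -> vowel (running count: 2)
  Position 6: 'p' -> consonant (running count: 2)
  Position 7: 's' -> consonant (running count: 2)
  Position 8: 'e' -> vowel (running count: 3)
  Position 9: 'w' -> consonant (running count: 3)
  Position 10: 'v' -> consonant (running count: 3)
  Position 11: 'u' -> vowel (running count: 4)
  Position 12: 'v' -> consonant (running count: 4)
  Position 13: 'e' -> vowel (running count: 5)
Total vowels: 5

5


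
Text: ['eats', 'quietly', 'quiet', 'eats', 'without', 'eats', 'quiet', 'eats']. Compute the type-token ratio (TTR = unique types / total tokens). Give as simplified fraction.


Tokens: 8
Unique types: ('eats', 'quiet', 'quietly', 'without') = 4
TTR = 4/8
Simplify: divide both by 4 -> 1/2
TTR = 1/2

1/2


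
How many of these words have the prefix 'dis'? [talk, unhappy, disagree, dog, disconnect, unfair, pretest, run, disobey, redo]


Checking each word for prefix 'dis':
  'talk' -> no (count: 0)
  'unhappy' -> no (count: 0)
  'disagree' -> YES, starts with 'dis' (count: 1)
  'dog' -> no (count: 1)
  'disconnect' -> YES, starts with 'dis' (count: 2)
  'unfair' -> no (count: 2)
  'pretest' -> no (count: 2)
  'run' -> no (count: 2)
  'disobey' -> YES, starts with 'dis' (count: 3)
  'redo' -> no (count: 3)
Total with prefix 'dis': 3

3


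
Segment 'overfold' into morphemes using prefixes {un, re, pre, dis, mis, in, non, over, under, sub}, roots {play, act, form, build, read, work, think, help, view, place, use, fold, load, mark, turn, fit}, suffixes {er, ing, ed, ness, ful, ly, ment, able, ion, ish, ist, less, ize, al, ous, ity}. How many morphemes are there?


Segmenting 'overfold' against the inventory:
  'over' -> prefix (morpheme 1)
  'fold' -> root (morpheme 2)
Total morphemes: 2

2


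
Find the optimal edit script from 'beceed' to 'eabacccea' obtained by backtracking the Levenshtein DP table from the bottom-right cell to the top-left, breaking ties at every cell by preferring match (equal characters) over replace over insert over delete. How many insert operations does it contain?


Edit distance = 6. Backtracking from cell (6, 9) with preference match > replace > insert > delete,
then listing the resulting alignment 'beceed' -> 'eabacccea' left to right:
  Step 1: insert 'e' [insertion #1]
  Step 2: insert 'a' [insertion #2]
  Step 3: keep 'b'
  Step 4: insert 'a' [insertion #3]
  Step 5: replace e->c
  Step 6: keep 'c'
  Step 7: replace e->c
  Step 8: keep 'e'
  Step 9: replace d->a
Total insertions: 3

3


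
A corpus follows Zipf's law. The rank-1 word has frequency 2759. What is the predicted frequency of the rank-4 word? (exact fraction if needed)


Zipf's law: freq(rank) = f1 / rank
f1 = 2759, rank = 4
freq = 2759 / 4
GCD(2759, 4) = 1
Simplified: 2759/4

2759/4


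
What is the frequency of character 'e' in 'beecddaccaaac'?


Scanning 'beecddaccaaac' for 'e':
  Position 1: 'e' -> MATCH (count: 1)
  Position 2: 'e' -> MATCH (count: 2)
Total occurrences of 'e': 2

2


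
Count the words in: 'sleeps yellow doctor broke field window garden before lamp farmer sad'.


Counting words by splitting on spaces:
  Word 1: 'sleeps'
  Word 2: 'yellow'
  Word 3: 'doctor'
  Word 4: 'broke'
  Word 5: 'field'
  Word 6: 'window'
  Word 7: 'garden'
  Word 8: 'before'
  Word 9: 'lamp'
  Word 10: 'farmer'
  Word 11: 'sad'
Total words: 11

11


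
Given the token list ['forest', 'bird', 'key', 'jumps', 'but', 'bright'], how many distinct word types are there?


Listing all tokens and tracking unique types:
  Token 1: 'forest' -> NEW (unique so far: 1)
  Token 2: 'bird' -> NEW (unique so far: 2)
  Token 3: 'key' -> NEW (unique so far: 3)
  Token 4: 'jumps' -> NEW (unique so far: 4)
  Token 5: 'but' -> NEW (unique so far: 5)
  Token 6: 'bright' -> NEW (unique so far: 6)
Unique types: ('bird', 'bright', 'but', 'forest', 'jumps', 'key')
Vocabulary size: 6

6


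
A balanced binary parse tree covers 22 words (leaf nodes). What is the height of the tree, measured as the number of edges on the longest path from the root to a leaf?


In a balanced binary tree with n leaves the deepest leaf is ceil(log2(n)) edges below the root.
log2(22) = 4.4594
ceil(4.4594) = 5
height (edges) = 5

5


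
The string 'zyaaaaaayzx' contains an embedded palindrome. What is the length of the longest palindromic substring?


Scanning 'zyaaaaaayzx' for palindromic substrings.
Substring at positions 0-9: 'zyaaaaaayz'.
Check: reverse('zyaaaaaayz') = 'zyaaaaaayz' -> palindrome confirmed.
Neighbouring characters ('-' / 'x') break symmetry, so it cannot extend further.
No longer palindromic substring exists; longest length = 10

10


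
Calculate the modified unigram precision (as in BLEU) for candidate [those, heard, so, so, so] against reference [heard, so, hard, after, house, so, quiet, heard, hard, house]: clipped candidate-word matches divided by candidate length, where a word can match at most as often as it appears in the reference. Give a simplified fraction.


Reference word counts: {'after': 1, 'hard': 2, 'heard': 2, 'house': 2, 'quiet': 1, 'so': 2}
Checking each candidate word (with clipping):
  'those' -> not in reference -> no match (matches: 0)
  'heard' -> in reference (ref count 2, used 1/2) -> match (matches: 1)
  'so' -> in reference (ref count 2, used 1/2) -> match (matches: 2)
  'so' -> in reference (ref count 2, used 2/2) -> match (matches: 3)
  'so' -> ref count 2 already used up (2/2) -> clipped, no match (matches: 3)
Clipped matches: 3, Candidate length: 5
Precision = 3/5

3/5


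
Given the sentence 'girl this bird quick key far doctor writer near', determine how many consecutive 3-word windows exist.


Word trigrams from [9] words:
  Trigram 1: (girl this bird)
  Trigram 2: (this bird quick)
  Trigram 3: (bird quick key)
  Trigram 4: (quick key far)
  Trigram 5: (key far doctor)
  Trigram 6: (far doctor writer)
  Trigram 7: (doctor writer near)
Total word trigrams: 9 - 2 = 7

7


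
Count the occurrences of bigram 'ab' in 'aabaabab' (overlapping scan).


Scanning 'aabaabab' for bigram 'ab':
  Position 0: 'aa' -> no
  Position 1: 'ab' -> MATCH
  Position 2: 'ba' -> no
  Position 3: 'aa' -> no
  Position 4: 'ab' -> MATCH
  Position 5: 'ba' -> no
  Position 6: 'ab' -> MATCH
Total matches: 3

3


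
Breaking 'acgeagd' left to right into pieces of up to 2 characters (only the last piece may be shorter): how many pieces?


'acgeagd' has 7 characters.
Chunking with max size 2:
  Chunk 1: 'ac' (positions 0-1)
  Chunk 2: 'ge' (positions 2-3)
  Chunk 3: 'ag' (positions 4-5)
  Chunk 4: 'd' (positions 6-6)
Total chunks: ceil(7 / 2) = 4

4


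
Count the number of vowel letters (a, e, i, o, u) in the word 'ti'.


Scanning each character of 'ti':
  Position 1: 't' -> consonant (running count: 0)
  Position 2: 'i' -> vowel (running count: 1)
Total vowels: 1

1


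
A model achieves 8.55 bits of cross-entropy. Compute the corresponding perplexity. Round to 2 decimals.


Perplexity formula: PP = 2^H
H = 8.55
PP = 2^8.55
Decompose: 2^8.55 = 2^8 * 2^0.55
2^8 = 256, 2^0.55 ~ 1.4640857
PP ~ 256 * 1.4640857 = 374.8059392
Rounded to 2 decimals: 374.81

374.81


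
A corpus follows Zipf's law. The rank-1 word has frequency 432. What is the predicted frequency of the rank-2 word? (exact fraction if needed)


Zipf's law: freq(rank) = f1 / rank
f1 = 432, rank = 2
freq = 432 / 2
= 216

216


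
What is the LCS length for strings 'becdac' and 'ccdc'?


DP table for LCS of 'becdac' and 'ccdc':
       c  c  d  c
    0  0  0  0  0
  b 0  0  0  0  0
  e 0  0  0  0  0
  c 0  1  1  1  1
  d 0  1  1  2  2
  a 0  1  1  2  2
  c 0  1  2  2  3
LCS: 'cdc'
LCS length = 3

3


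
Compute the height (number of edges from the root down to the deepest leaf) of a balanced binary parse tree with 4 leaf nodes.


In a balanced binary tree with n leaves the deepest leaf is ceil(log2(n)) edges below the root.
log2(4) = 2.0000
ceil(2.0000) = 2
height (edges) = 2

2


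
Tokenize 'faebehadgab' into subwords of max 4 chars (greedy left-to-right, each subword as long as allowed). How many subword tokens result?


'faebehadgab' has 11 characters.
Chunking with max size 4:
  Chunk 1: 'faeb' (positions 0-3)
  Chunk 2: 'ehad' (positions 4-7)
  Chunk 3: 'gab' (positions 8-10)
Total chunks: ceil(11 / 4) = 3

3


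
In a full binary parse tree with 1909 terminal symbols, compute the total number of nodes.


Leaf nodes (terminals): 1909
Internal nodes = n - 1 = 1909 - 1 = 1908
Total = leaves + internal = 1909 + 1908 = 3817

3817


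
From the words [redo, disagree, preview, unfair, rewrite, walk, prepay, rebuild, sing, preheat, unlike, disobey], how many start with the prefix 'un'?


Checking each word for prefix 'un':
  'redo' -> no (count: 0)
  'disagree' -> no (count: 0)
  'preview' -> no (count: 0)
  'unfair' -> YES, starts with 'un' (count: 1)
  'rewrite' -> no (count: 1)
  'walk' -> no (count: 1)
  'prepay' -> no (count: 1)
  'rebuild' -> no (count: 1)
  'sing' -> no (count: 1)
  'preheat' -> no (count: 1)
  'unlike' -> YES, starts with 'un' (count: 2)
  'disobey' -> no (count: 2)
Total with prefix 'un': 2

2


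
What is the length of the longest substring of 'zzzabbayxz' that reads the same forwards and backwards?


Scanning 'zzzabbayxz' for palindromic substrings.
Substring at positions 3-6: 'abba'.
Check: reverse('abba') = 'abba' -> palindrome confirmed.
Neighbouring characters ('z' / 'y') break symmetry, so it cannot extend further.
No longer palindromic substring exists; longest length = 4

4


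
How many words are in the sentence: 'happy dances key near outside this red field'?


Counting words by splitting on spaces:
  Word 1: 'happy'
  Word 2: 'dances'
  Word 3: 'key'
  Word 4: 'near'
  Word 5: 'outside'
  Word 6: 'this'
  Word 7: 'red'
  Word 8: 'field'
Total words: 8

8


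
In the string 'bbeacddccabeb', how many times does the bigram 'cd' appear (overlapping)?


Scanning 'bbeacddccabeb' for bigram 'cd':
  Position 0: 'bb' -> no
  Position 1: 'be' -> no
  Position 2: 'ea' -> no
  Position 3: 'ac' -> no
  Position 4: 'cd' -> MATCH
  Position 5: 'dd' -> no
  Position 6: 'dc' -> no
  Position 7: 'cc' -> no
  Position 8: 'ca' -> no
  Position 9: 'ab' -> no
  Position 10: 'be' -> no
  Position 11: 'eb' -> no
Total matches: 1

1


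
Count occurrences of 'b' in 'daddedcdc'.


Scanning 'daddedcdc' for 'b':
  No matches found.
Total occurrences of 'b': 0

0


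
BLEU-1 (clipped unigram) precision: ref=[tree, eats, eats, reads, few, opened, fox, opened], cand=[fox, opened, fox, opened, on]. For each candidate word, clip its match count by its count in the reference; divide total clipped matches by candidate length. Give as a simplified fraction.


Reference word counts: {'eats': 2, 'few': 1, 'fox': 1, 'opened': 2, 'reads': 1, 'tree': 1}
Checking each candidate word (with clipping):
  'fox' -> in reference (ref count 1, used 1/1) -> match (matches: 1)
  'opened' -> in reference (ref count 2, used 1/2) -> match (matches: 2)
  'fox' -> ref count 1 already used up (1/1) -> clipped, no match (matches: 2)
  'opened' -> in reference (ref count 2, used 2/2) -> match (matches: 3)
  'on' -> not in reference -> no match (matches: 3)
Clipped matches: 3, Candidate length: 5
Precision = 3/5

3/5


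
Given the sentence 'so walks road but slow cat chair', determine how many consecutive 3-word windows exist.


Word trigrams from [7] words:
  Trigram 1: (so walks road)
  Trigram 2: (walks road but)
  Trigram 3: (road but slow)
  Trigram 4: (but slow cat)
  Trigram 5: (slow cat chair)
Total word trigrams: 7 - 2 = 5

5


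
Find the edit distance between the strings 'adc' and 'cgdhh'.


Building DP table for s1='adc' (len 3) and s2='cgdhh' (len 5):
       c  g  d  h  h
    0  1  2  3  4  5
  a 1  1  2  3  4  5
  d 2  2  2  2  3  4
  c 3  2  3  3  3  4
Edit distance = dp[3][5] = 4

4


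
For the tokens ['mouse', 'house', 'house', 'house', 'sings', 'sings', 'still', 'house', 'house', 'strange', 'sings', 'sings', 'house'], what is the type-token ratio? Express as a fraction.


Tokens: 13
Unique types: ('house', 'mouse', 'sings', 'still', 'strange') = 5
TTR = 5/13
Already in lowest terms.

5/13


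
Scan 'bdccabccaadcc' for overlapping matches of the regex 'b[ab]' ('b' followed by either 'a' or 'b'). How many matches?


Pattern: b[ab] means 'b' followed by either 'a' or 'b'.
Scanning 'bdccabccaadcc' position-by-position:
  Pos 0: window 'bd' -> no
  Pos 1: window 'dc' -> no
  Pos 2: window 'cc' -> no
  Pos 3: window 'ca' -> no
  Pos 4: window 'ab' -> no
  Pos 5: window 'bc' -> no
  Pos 6: window 'cc' -> no
  Pos 7: window 'ca' -> no
  Pos 8: window 'aa' -> no
  Pos 9: window 'ad' -> no
  Pos 10: window 'dc' -> no
  Pos 11: window 'cc' -> no
  Pos 12: window 'c' -> no
Total matches: 0

0


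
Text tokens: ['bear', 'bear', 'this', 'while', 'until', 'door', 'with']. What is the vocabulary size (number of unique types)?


Listing all tokens and tracking unique types:
  Token 1: 'bear' -> NEW (unique so far: 1)
  Token 2: 'bear' -> duplicate (unique so far: 1)
  Token 3: 'this' -> NEW (unique so far: 2)
  Token 4: 'while' -> NEW (unique so far: 3)
  Token 5: 'until' -> NEW (unique so far: 4)
  Token 6: 'door' -> NEW (unique so far: 5)
  Token 7: 'with' -> NEW (unique so far: 6)
Unique types: ('bear', 'door', 'this', 'until', 'while', 'with')
Vocabulary size: 6

6


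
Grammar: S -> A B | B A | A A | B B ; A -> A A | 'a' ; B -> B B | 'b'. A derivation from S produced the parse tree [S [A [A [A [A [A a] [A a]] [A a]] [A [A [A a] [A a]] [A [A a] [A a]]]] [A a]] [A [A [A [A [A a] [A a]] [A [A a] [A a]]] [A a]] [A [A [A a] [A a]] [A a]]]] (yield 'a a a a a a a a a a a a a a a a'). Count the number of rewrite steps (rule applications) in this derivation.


Every bracketed nonterminal node [X ...] in the tree is produced by exactly one rule application.
Reading the tree off as a leftmost derivation:
  Step 1: S  =>  A A   (applied S -> A A)
  Step 2: A A  =>  A A A   (applied A -> A A)
  Step 3: A A A  =>  A A A A   (applied A -> A A)
  Step 4: A A A A  =>  A A A A A   (applied A -> A A)
  Step 5: A A A A A  =>  A A A A A A   (applied A -> A A)
  Step 6: A A A A A A  =>  a A A A A A   (applied A -> a)
  Step 7: a A A A A A  =>  a a A A A A   (applied A -> a)
  Step 8: a a A A A A  =>  a a a A A A   (applied A -> a)
  Step 9: a a a A A A  =>  a a a A A A A   (applied A -> A A)
  Step 10: a a a A A A A  =>  a a a A A A A A   (applied A -> A A)
  Step 11: a a a A A A A A  =>  a a a a A A A A   (applied A -> a)
  Step 12: a a a a A A A A  =>  a a a a a A A A   (applied A -> a)
  Step 13: a a a a a A A A  =>  a a a a a A A A A   (applied A -> A A)
  Step 14: a a a a a A A A A  =>  a a a a a a A A A   (applied A -> a)
  Step 15: a a a a a a A A A  =>  a a a a a a a A A   (applied A -> a)
  Step 16: a a a a a a a A A  =>  a a a a a a a a A   (applied A -> a)
  Step 17: a a a a a a a a A  =>  a a a a a a a a A A   (applied A -> A A)
  Step 18: a a a a a a a a A A  =>  a a a a a a a a A A A   (applied A -> A A)
  Step 19: a a a a a a a a A A A  =>  a a a a a a a a A A A A   (applied A -> A A)
  Step 20: a a a a a a a a A A A A  =>  a a a a a a a a A A A A A   (applied A -> A A)
  Step 21: a a a a a a a a A A A A A  =>  a a a a a a a a a A A A A   (applied A -> a)
  Step 22: a a a a a a a a a A A A A  =>  a a a a a a a a a a A A A   (applied A -> a)
  Step 23: a a a a a a a a a a A A A  =>  a a a a a a a a a a A A A A   (applied A -> A A)
  Step 24: a a a a a a a a a a A A A A  =>  a a a a a a a a a a a A A A   (applied A -> a)
  Step 25: a a a a a a a a a a a A A A  =>  a a a a a a a a a a a a A A   (applied A -> a)
  Step 26: a a a a a a a a a a a a A A  =>  a a a a a a a a a a a a a A   (applied A -> a)
  Step 27: a a a a a a a a a a a a a A  =>  a a a a a a a a a a a a a A A   (applied A -> A A)
  Step 28: a a a a a a a a a a a a a A A  =>  a a a a a a a a a a a a a A A A   (applied A -> A A)
  Step 29: a a a a a a a a a a a a a A A A  =>  a a a a a a a a a a a a a a A A   (applied A -> a)
  Step 30: a a a a a a a a a a a a a a A A  =>  a a a a a a a a a a a a a a a A   (applied A -> a)
  Step 31: a a a a a a a a a a a a a a a A  =>  a a a a a a a a a a a a a a a a   (applied A -> a)
Final yield: a a a a a a a a a a a a a a a a
Total rewrite steps: 31

31


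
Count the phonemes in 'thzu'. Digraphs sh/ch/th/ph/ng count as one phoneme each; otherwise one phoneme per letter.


Parsing 'thzu' greedily, digraphs first:
  'th' -> digraph (1 consonant phoneme) (phonemes so far: 1)
  'z' -> consonant phoneme (phonemes so far: 2)
  'u' -> vowel phoneme (phonemes so far: 3)
Total phonemes: 3

3


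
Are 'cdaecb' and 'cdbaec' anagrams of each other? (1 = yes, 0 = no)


Sort characters of 'cdaecb': 'abccde'
Sort characters of 'cdbaec': 'abccde'
Sorted forms match -> they ARE anagrams
Result: 1

1


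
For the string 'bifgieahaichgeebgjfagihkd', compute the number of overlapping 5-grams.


String 'bifgieahaichgeebgjfagihkd' has length L = 25.
Number of overlapping n-grams = L - n + 1
Substituting: 25 - 5 + 1 = 21

21


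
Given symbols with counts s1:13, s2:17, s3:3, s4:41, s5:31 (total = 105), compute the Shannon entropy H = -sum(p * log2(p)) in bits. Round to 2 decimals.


Computing entropy H = -sum(p_i * log2(p_i)):
  s1: p = 13/105 = 0.1238, -p*log2(p) = 0.3731
  s2: p = 17/105 = 0.1619, -p*log2(p) = 0.4253
  s3: p = 3/105 = 0.0286, -p*log2(p) = 0.1466
  s4: p = 41/105 = 0.3905, -p*log2(p) = 0.5298
  s5: p = 31/105 = 0.2952, -p*log2(p) = 0.5196
H = sum of terms = 1.9944
Rounded to 2 decimals: 1.99

1.99


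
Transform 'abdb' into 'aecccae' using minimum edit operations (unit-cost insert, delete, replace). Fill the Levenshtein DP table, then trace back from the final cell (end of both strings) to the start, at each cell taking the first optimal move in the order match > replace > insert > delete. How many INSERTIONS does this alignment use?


Edit distance = 6. Backtracking from cell (4, 7) with preference match > replace > insert > delete,
then listing the resulting alignment 'abdb' -> 'aecccae' left to right:
  Step 1: keep 'a'
  Step 2: insert 'e' [insertion #1]
  Step 3: insert 'c' [insertion #2]
  Step 4: insert 'c' [insertion #3]
  Step 5: replace b->c
  Step 6: replace d->a
  Step 7: replace b->e
Total insertions: 3

3


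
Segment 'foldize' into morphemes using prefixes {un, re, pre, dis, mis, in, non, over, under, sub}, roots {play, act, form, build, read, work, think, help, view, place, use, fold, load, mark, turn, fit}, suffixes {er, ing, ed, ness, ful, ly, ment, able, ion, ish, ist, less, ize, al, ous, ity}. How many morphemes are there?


Segmenting 'foldize' against the inventory:
  'fold' -> root (morpheme 1)
  'ize' -> suffix (morpheme 2)
Total morphemes: 2

2


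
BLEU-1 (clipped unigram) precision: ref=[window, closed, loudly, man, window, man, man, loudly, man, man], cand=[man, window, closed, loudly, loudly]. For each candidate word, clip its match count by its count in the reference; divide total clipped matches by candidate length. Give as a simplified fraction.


Reference word counts: {'closed': 1, 'loudly': 2, 'man': 5, 'window': 2}
Checking each candidate word (with clipping):
  'man' -> in reference (ref count 5, used 1/5) -> match (matches: 1)
  'window' -> in reference (ref count 2, used 1/2) -> match (matches: 2)
  'closed' -> in reference (ref count 1, used 1/1) -> match (matches: 3)
  'loudly' -> in reference (ref count 2, used 1/2) -> match (matches: 4)
  'loudly' -> in reference (ref count 2, used 2/2) -> match (matches: 5)
Clipped matches: 5, Candidate length: 5
Precision = 5/5 = 1

1


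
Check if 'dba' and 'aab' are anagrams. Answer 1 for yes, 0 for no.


Sort characters of 'dba': 'abd'
Sort characters of 'aab': 'aab'
Sorted forms differ -> they are NOT anagrams
Result: 0

0


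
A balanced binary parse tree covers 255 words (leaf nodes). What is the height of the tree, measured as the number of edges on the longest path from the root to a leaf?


In a balanced binary tree with n leaves the deepest leaf is ceil(log2(n)) edges below the root.
log2(255) = 7.9944
ceil(7.9944) = 8
height (edges) = 8

8


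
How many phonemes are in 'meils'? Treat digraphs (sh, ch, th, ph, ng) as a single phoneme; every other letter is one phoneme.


Parsing 'meils' greedily, digraphs first:
  'm' -> consonant phoneme (phonemes so far: 1)
  'e' -> vowel phoneme (phonemes so far: 2)
  'i' -> vowel phoneme (phonemes so far: 3)
  'l' -> consonant phoneme (phonemes so far: 4)
  's' -> consonant phoneme (phonemes so far: 5)
Total phonemes: 5

5


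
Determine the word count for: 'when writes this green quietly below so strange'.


Counting words by splitting on spaces:
  Word 1: 'when'
  Word 2: 'writes'
  Word 3: 'this'
  Word 4: 'green'
  Word 5: 'quietly'
  Word 6: 'below'
  Word 7: 'so'
  Word 8: 'strange'
Total words: 8

8


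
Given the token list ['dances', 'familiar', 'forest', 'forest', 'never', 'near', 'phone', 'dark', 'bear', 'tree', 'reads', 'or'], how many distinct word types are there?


Listing all tokens and tracking unique types:
  Token 1: 'dances' -> NEW (unique so far: 1)
  Token 2: 'familiar' -> NEW (unique so far: 2)
  Token 3: 'forest' -> NEW (unique so far: 3)
  Token 4: 'forest' -> duplicate (unique so far: 3)
  Token 5: 'never' -> NEW (unique so far: 4)
  Token 6: 'near' -> NEW (unique so far: 5)
  Token 7: 'phone' -> NEW (unique so far: 6)
  Token 8: 'dark' -> NEW (unique so far: 7)
  Token 9: 'bear' -> NEW (unique so far: 8)
  Token 10: 'tree' -> NEW (unique so far: 9)
  Token 11: 'reads' -> NEW (unique so far: 10)
  Token 12: 'or' -> NEW (unique so far: 11)
Unique types: ('bear', 'dances', 'dark', 'familiar', 'forest', 'near', 'never', 'or', 'phone', 'reads', 'tree')
Vocabulary size: 11

11


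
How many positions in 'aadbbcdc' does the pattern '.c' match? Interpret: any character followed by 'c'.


Pattern: .c means any character followed by 'c'.
Scanning 'aadbbcdc' position-by-position:
  Pos 0: window 'aa' -> no
  Pos 1: window 'ad' -> no
  Pos 2: window 'db' -> no
  Pos 3: window 'bb' -> no
  Pos 4: window 'bc' -> MATCH
  Pos 5: window 'cd' -> no
  Pos 6: window 'dc' -> MATCH
  Pos 7: window 'c' -> no
Total matches: 2

2


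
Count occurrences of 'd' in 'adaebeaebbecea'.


Scanning 'adaebeaebbecea' for 'd':
  Position 1: 'd' -> MATCH (count: 1)
Total occurrences of 'd': 1

1


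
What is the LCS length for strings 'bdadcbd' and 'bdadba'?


DP table for LCS of 'bdadcbd' and 'bdadba':
       b  d  a  d  b  a
    0  0  0  0  0  0  0
  b 0  1  1  1  1  1  1
  d 0  1  2  2  2  2  2
  a 0  1  2  3  3  3  3
  d 0  1  2  3  4  4  4
  c 0  1  2  3  4  4  4
  b 0  1  2  3  4  5  5
  d 0  1  2  3  4  5  5
LCS: 'bdadb'
LCS length = 5

5


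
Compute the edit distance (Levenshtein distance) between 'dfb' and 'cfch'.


Building DP table for s1='dfb' (len 3) and s2='cfch' (len 4):
       c  f  c  h
    0  1  2  3  4
  d 1  1  2  3  4
  f 2  2  1  2  3
  b 3  3  2  2  3
Edit distance = dp[3][4] = 3

3


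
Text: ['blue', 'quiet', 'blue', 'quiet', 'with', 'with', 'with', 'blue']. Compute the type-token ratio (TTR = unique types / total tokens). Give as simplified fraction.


Tokens: 8
Unique types: ('blue', 'quiet', 'with') = 3
TTR = 3/8
Already in lowest terms.

3/8


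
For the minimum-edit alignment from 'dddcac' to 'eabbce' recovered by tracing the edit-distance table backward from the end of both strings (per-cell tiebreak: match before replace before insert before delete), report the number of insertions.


Edit distance = 6. Backtracking from cell (6, 6) with preference match > replace > insert > delete,
then listing the resulting alignment 'dddcac' -> 'eabbce' left to right:
  Step 1: replace d->e
  Step 2: replace d->a
  Step 3: replace d->b
  Step 4: replace c->b
  Step 5: replace a->c
  Step 6: replace c->e
Total insertions: 0

0


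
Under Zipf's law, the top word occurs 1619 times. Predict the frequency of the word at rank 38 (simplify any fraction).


Zipf's law: freq(rank) = f1 / rank
f1 = 1619, rank = 38
freq = 1619 / 38
GCD(1619, 38) = 1
Simplified: 1619/38

1619/38


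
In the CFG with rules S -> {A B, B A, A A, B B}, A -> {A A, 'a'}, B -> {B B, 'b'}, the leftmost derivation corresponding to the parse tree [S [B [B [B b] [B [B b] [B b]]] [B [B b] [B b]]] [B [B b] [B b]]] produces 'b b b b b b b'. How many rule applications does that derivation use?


Every bracketed nonterminal node [X ...] in the tree is produced by exactly one rule application.
Reading the tree off as a leftmost derivation:
  Step 1: S  =>  B B   (applied S -> B B)
  Step 2: B B  =>  B B B   (applied B -> B B)
  Step 3: B B B  =>  B B B B   (applied B -> B B)
  Step 4: B B B B  =>  b B B B   (applied B -> b)
  Step 5: b B B B  =>  b B B B B   (applied B -> B B)
  Step 6: b B B B B  =>  b b B B B   (applied B -> b)
  Step 7: b b B B B  =>  b b b B B   (applied B -> b)
  Step 8: b b b B B  =>  b b b B B B   (applied B -> B B)
  Step 9: b b b B B B  =>  b b b b B B   (applied B -> b)
  Step 10: b b b b B B  =>  b b b b b B   (applied B -> b)
  Step 11: b b b b b B  =>  b b b b b B B   (applied B -> B B)
  Step 12: b b b b b B B  =>  b b b b b b B   (applied B -> b)
  Step 13: b b b b b b B  =>  b b b b b b b   (applied B -> b)
Final yield: b b b b b b b
Total rewrite steps: 13

13


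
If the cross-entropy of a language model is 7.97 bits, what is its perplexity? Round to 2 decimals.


Perplexity formula: PP = 2^H
H = 7.97
PP = 2^7.97
Decompose: 2^7.97 = 2^7 * 2^0.97
2^7 = 128, 2^0.97 ~ 1.9588406
PP ~ 128 * 1.9588406 = 250.7315968
Rounded to 2 decimals: 250.73

250.73


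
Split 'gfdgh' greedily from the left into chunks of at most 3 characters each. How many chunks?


'gfdgh' has 5 characters.
Chunking with max size 3:
  Chunk 1: 'gfd' (positions 0-2)
  Chunk 2: 'gh' (positions 3-4)
Total chunks: ceil(5 / 3) = 2

2


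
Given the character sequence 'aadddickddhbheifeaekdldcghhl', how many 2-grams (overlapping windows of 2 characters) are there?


String 'aadddickddhbheifeaekdldcghhl' has length L = 28.
Number of overlapping n-grams = L - n + 1
Substituting: 28 - 2 + 1 = 27

27


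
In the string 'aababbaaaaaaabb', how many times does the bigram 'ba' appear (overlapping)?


Scanning 'aababbaaaaaaabb' for bigram 'ba':
  Position 0: 'aa' -> no
  Position 1: 'ab' -> no
  Position 2: 'ba' -> MATCH
  Position 3: 'ab' -> no
  Position 4: 'bb' -> no
  Position 5: 'ba' -> MATCH
  Position 6: 'aa' -> no
  Position 7: 'aa' -> no
  Position 8: 'aa' -> no
  Position 9: 'aa' -> no
  Position 10: 'aa' -> no
  Position 11: 'aa' -> no
  Position 12: 'ab' -> no
  Position 13: 'bb' -> no
Total matches: 2

2


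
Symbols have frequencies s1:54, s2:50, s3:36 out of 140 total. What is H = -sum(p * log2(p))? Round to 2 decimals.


Computing entropy H = -sum(p_i * log2(p_i)):
  s1: p = 54/140 = 0.3857, -p*log2(p) = 0.5301
  s2: p = 50/140 = 0.3571, -p*log2(p) = 0.5305
  s3: p = 36/140 = 0.2571, -p*log2(p) = 0.5038
H = sum of terms = 1.5644
Rounded to 2 decimals: 1.56

1.56


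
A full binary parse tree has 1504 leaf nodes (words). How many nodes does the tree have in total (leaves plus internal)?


Leaf nodes (terminals): 1504
Internal nodes = n - 1 = 1504 - 1 = 1503
Total = leaves + internal = 1504 + 1503 = 3007

3007


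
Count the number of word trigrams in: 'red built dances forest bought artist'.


Word trigrams from [6] words:
  Trigram 1: (red built dances)
  Trigram 2: (built dances forest)
  Trigram 3: (dances forest bought)
  Trigram 4: (forest bought artist)
Total word trigrams: 6 - 2 = 4

4


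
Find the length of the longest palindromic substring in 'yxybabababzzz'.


Scanning 'yxybabababzzz' for palindromic substrings.
Substring at positions 3-9: 'bababab'.
Check: reverse('bababab') = 'bababab' -> palindrome confirmed.
Neighbouring characters ('y' / 'z') break symmetry, so it cannot extend further.
No longer palindromic substring exists; longest length = 7

7


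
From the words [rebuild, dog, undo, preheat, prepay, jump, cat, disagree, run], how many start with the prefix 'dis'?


Checking each word for prefix 'dis':
  'rebuild' -> no (count: 0)
  'dog' -> no (count: 0)
  'undo' -> no (count: 0)
  'preheat' -> no (count: 0)
  'prepay' -> no (count: 0)
  'jump' -> no (count: 0)
  'cat' -> no (count: 0)
  'disagree' -> YES, starts with 'dis' (count: 1)
  'run' -> no (count: 1)
Total with prefix 'dis': 1

1


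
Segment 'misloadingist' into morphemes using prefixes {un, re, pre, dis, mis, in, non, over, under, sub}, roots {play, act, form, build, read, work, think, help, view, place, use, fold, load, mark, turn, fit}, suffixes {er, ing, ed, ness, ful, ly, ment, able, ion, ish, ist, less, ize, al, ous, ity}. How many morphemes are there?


Segmenting 'misloadingist' against the inventory:
  'mis' -> prefix (morpheme 1)
  'load' -> root (morpheme 2)
  'ing' -> suffix (morpheme 3)
  'ist' -> suffix (morpheme 4)
Total morphemes: 4

4


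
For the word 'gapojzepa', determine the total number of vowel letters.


Scanning each character of 'gapojzepa':
  Position 1: 'g' -> consonant (running count: 0)
  Position 2: 'a' -> vowel (running count: 1)
  Position 3: 'p' -> consonant (running count: 1)
  Position 4: 'o' -> vowel (running count: 2)
  Position 5: 'j' -> consonant (running count: 2)
  Position 6: 'z' -> consonant (running count: 2)
  Position 7: 'e' -> vowel (running count: 3)
  Position 8: 'p' -> consonant (running count: 3)
  Position 9: 'a' -> vowel (running count: 4)
Total vowels: 4

4


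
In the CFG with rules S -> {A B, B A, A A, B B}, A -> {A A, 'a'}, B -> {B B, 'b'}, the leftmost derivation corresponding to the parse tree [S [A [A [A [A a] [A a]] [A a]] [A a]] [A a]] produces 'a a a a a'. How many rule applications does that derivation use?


Every bracketed nonterminal node [X ...] in the tree is produced by exactly one rule application.
Reading the tree off as a leftmost derivation:
  Step 1: S  =>  A A   (applied S -> A A)
  Step 2: A A  =>  A A A   (applied A -> A A)
  Step 3: A A A  =>  A A A A   (applied A -> A A)
  Step 4: A A A A  =>  A A A A A   (applied A -> A A)
  Step 5: A A A A A  =>  a A A A A   (applied A -> a)
  Step 6: a A A A A  =>  a a A A A   (applied A -> a)
  Step 7: a a A A A  =>  a a a A A   (applied A -> a)
  Step 8: a a a A A  =>  a a a a A   (applied A -> a)
  Step 9: a a a a A  =>  a a a a a   (applied A -> a)
Final yield: a a a a a
Total rewrite steps: 9

9


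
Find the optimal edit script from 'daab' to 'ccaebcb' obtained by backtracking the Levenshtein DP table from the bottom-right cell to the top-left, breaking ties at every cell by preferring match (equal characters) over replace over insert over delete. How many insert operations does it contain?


Edit distance = 5. Backtracking from cell (4, 7) with preference match > replace > insert > delete,
then listing the resulting alignment 'daab' -> 'ccaebcb' left to right:
  Step 1: insert 'c' [insertion #1]
  Step 2: replace d->c
  Step 3: keep 'a'
  Step 4: insert 'e' [insertion #2]
  Step 5: insert 'b' [insertion #3]
  Step 6: replace a->c
  Step 7: keep 'b'
Total insertions: 3

3


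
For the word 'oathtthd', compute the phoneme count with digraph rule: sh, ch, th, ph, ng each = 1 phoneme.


Parsing 'oathtthd' greedily, digraphs first:
  'o' -> vowel phoneme (phonemes so far: 1)
  'a' -> vowel phoneme (phonemes so far: 2)
  'th' -> digraph (1 consonant phoneme) (phonemes so far: 3)
  't' -> consonant phoneme (phonemes so far: 4)
  'th' -> digraph (1 consonant phoneme) (phonemes so far: 5)
  'd' -> consonant phoneme (phonemes so far: 6)
Total phonemes: 6

6


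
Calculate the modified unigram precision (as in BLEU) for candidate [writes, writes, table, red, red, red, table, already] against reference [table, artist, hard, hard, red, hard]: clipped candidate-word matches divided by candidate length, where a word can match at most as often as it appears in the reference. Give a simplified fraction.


Reference word counts: {'artist': 1, 'hard': 3, 'red': 1, 'table': 1}
Checking each candidate word (with clipping):
  'writes' -> not in reference -> no match (matches: 0)
  'writes' -> not in reference -> no match (matches: 0)
  'table' -> in reference (ref count 1, used 1/1) -> match (matches: 1)
  'red' -> in reference (ref count 1, used 1/1) -> match (matches: 2)
  'red' -> ref count 1 already used up (1/1) -> clipped, no match (matches: 2)
  'red' -> ref count 1 already used up (1/1) -> clipped, no match (matches: 2)
  'table' -> ref count 1 already used up (1/1) -> clipped, no match (matches: 2)
  'already' -> not in reference -> no match (matches: 2)
Clipped matches: 2, Candidate length: 8
Precision = 2/8 = 1/4

1/4


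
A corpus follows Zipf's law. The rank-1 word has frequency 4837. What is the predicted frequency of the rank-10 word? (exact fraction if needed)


Zipf's law: freq(rank) = f1 / rank
f1 = 4837, rank = 10
freq = 4837 / 10
GCD(4837, 10) = 1
Simplified: 4837/10

4837/10


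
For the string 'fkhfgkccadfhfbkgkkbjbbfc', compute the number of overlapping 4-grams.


String 'fkhfgkccadfhfbkgkkbjbbfc' has length L = 24.
Number of overlapping n-grams = L - n + 1
Substituting: 24 - 4 + 1 = 21

21
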